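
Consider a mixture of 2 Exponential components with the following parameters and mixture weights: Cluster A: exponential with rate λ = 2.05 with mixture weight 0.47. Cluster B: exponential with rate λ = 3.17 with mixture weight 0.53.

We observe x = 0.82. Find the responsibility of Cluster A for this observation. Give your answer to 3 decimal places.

P(component k | x) = π_k·f_k(x) / marginal(x), where marginal(x) = Σ_j π_j·f_j(x).
Exponential densities:
  p_A = 0.381685
  p_B = 0.235589
Weight by the priors:
  π_A·p_A = 0.47 × 0.381685 = 0.179392
  π_B·p_B = 0.53 × 0.235589 = 0.124862
Sum: 0.179392 + 0.124862 = 0.304254
So the posterior for Cluster A is 0.179392 / 0.304254 ≈ 0.590.

0.590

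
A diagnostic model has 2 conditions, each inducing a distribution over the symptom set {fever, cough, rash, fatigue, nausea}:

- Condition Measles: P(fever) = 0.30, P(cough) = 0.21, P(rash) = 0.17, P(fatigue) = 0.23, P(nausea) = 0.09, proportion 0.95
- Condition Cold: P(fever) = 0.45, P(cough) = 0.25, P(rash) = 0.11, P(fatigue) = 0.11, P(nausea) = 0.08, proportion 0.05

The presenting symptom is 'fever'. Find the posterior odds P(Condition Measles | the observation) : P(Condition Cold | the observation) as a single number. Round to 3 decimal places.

12.667

The posterior odds equal the prior odds times the likelihood ratio: (π_i/π_j)·(f_i(x)/f_j(x)).
Evaluate each component's likelihood at the observed value:
  L_Measles = 0.3
  L_Cold = 0.45
Posterior odds = (π_Measles·L_Measles) / (π_Cold·L_Cold) = (0.95·0.3) / (0.05·0.45) = 0.285 / 0.0225 ≈ 12.667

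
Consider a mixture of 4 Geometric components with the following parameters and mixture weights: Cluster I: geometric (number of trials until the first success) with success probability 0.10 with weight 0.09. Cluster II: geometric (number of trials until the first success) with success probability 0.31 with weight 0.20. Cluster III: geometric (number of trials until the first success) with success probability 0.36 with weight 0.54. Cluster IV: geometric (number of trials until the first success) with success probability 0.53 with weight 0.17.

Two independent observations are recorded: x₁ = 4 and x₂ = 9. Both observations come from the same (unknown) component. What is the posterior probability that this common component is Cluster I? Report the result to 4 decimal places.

P(component k | x) = P(Z=k)·f_k(x) / marginal(x), where marginal(x) = Σ_j P(Z=j)·f_j(x).
Since both observations come from the same component, the likelihood for component k is f_k(x₁)·f_k(x₂).
  L_I = [0.10·(1−0.10)^3 = 0.10·0.729 = 0.0729] × [0.0430467] = 0.00313811
  L_II = [0.31·(1−0.31)^3 = 0.31·0.328509 = 0.101838] × [0.0159277] = 0.00162205
  L_III = [0.36·(1−0.36)^3 = 0.36·0.262144 = 0.0943718] × [0.0101331] = 0.000956279
  L_IV = [0.53·(1−0.53)^3 = 0.53·0.103823 = 0.0550262] × [0.001262] = 6.9443e-05
Weight by the priors:
  P(Z=I)·L_I = 0.09 × 0.00313811 = 0.00028243
  P(Z=II)·L_II = 0.20 × 0.00162205 = 0.000324409
  P(Z=III)·L_III = 0.54 × 0.000956279 = 0.000516391
  P(Z=IV)·L_IV = 0.17 × 6.9443e-05 = 1.18053e-05
Marginal: 0.00028243 + 0.000324409 + 0.000516391 + 1.18053e-05 = 0.00113503
P(Cluster I | data) = 0.00028243 / 0.00113503 ≈ 0.2488

0.2488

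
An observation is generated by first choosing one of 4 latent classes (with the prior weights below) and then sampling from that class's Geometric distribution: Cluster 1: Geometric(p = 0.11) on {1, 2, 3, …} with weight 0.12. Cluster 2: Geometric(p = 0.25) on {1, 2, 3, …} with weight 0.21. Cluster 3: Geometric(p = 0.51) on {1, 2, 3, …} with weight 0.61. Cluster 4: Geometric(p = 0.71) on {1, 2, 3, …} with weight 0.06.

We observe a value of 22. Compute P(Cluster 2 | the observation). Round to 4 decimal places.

Apply Bayes' rule: the posterior for each component is proportional to its prior times its likelihood at x.
Geometric probabilities:
  p_1 = 0.00951881
  p_2 = 0.000594602
  p_3 = 1.59106e-07
  p_4 = 3.64432e-12
Multiply by the mixture weights:
  w_1·p_1 = 0.12 × 0.00951881 = 0.00114226
  w_2·p_2 = 0.21 × 0.000594602 = 0.000124866
  w_3·p_3 = 0.61 × 1.59106e-07 = 9.7055e-08
  w_4·p_4 = 0.06 × 3.64432e-12 = 2.18659e-13
Denominator: 0.00114226 + 0.000124866 + 9.7055e-08 + 2.18659e-13 = 0.00126722
P(Cluster 2 | the observation) ≈ 0.0985

0.0985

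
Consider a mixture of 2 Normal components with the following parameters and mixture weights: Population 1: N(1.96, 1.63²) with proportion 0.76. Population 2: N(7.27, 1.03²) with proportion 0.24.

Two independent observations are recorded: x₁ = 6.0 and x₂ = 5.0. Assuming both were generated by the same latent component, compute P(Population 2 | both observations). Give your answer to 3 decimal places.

Posterior ∝ prior × likelihood, so P(k | x) ∝ π_k f_k(x); normalise over all components.
Since both observations come from the same component, the likelihood for component k is f_k(x₁)·f_k(x₂).
  p_1 = [0.011344] × [0.0429943] = 0.000487726
  p_2 = [0.181109] × [0.0341481] = 0.00618454
Unnormalised posteriors:
  π_1·p_1 = 0.76 × 0.000487726 = 0.000370672
  π_2·p_2 = 0.24 × 0.00618454 = 0.00148429
Normaliser: 0.000370672 + 0.00148429 = 0.00185496
P(Population 2 | x₁,x₂) ≈ 0.800

0.800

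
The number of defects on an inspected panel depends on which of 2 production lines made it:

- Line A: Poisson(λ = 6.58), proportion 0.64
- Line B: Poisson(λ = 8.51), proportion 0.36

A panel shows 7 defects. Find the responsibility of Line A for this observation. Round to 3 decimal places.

Posterior ∝ prior × likelihood, so P(k | x) ∝ P(Z=k) f_k(x); normalise over all components.
Evaluate each component's likelihood at the observed value:
  p_A = 0.147059
  p_B = 0.12919
Multiply by the mixture weights:
  P(Z=A)·p_A = 0.64 × 0.147059 = 0.0941181
  P(Z=B)·p_B = 0.36 × 0.12919 = 0.0465086
Evidence: 0.0941181 + 0.0465086 = 0.140627
P(Line A | x) = 0.0941181 / 0.140627 ≈ 0.669

0.669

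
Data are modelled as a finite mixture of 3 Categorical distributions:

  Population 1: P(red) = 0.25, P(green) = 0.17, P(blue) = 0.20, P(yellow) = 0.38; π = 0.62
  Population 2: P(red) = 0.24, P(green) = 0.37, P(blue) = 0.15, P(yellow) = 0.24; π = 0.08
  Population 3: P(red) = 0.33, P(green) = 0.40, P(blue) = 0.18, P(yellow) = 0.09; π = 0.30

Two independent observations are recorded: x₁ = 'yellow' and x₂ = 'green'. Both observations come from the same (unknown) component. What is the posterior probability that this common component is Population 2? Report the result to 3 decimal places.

Posterior ∝ prior × likelihood, so P(k | x) ∝ π_k f_k(x); normalise over all components.
Since both observations come from the same component, the likelihood for component k is f_k(x₁)·f_k(x₂).
  f_1 = [0.38] × [0.17] = 0.0646
  f_2 = [0.24] × [0.37] = 0.0888
  f_3 = [0.09] × [0.4] = 0.036
Multiply by the mixture weights:
  π_1·f_1 = 0.62 × 0.0646 = 0.040052
  π_2·f_2 = 0.08 × 0.0888 = 0.007104
  π_3·f_3 = 0.30 × 0.036 = 0.0108
Evidence: 0.040052 + 0.007104 + 0.0108 = 0.057956
So the posterior for Population 2 is 0.007104 / 0.057956 ≈ 0.123.

0.123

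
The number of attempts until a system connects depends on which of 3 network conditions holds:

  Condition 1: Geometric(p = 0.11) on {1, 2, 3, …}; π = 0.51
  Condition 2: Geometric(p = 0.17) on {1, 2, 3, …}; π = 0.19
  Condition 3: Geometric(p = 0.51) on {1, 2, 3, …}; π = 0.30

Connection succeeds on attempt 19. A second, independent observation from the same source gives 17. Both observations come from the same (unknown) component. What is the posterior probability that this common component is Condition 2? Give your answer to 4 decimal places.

The responsibility of component k is P(Z=k) f_k(x) divided by Σ_j P(Z=j) f_j(x).
Since both observations come from the same component, the likelihood for component k is f_k(x₁)·f_k(x₂).
  f_1 = [0.11·(1−0.11)^18 = 0.11·0.12275 = 0.0135025] × [0.0170464] = 0.000230168
  f_2 = [0.17·(1−0.17)^18 = 0.17·0.0349467 = 0.00594093] × [0.00862379] = 5.12334e-05
  f_3 = [0.51·(1−0.51)^18 = 0.51·2.65173e-06 = 1.35238e-06] × [5.63258e-06] = 7.61741e-12
Weight by the priors:
  P(Z=1)·f_1 = 0.51 × 0.000230168 = 0.000117386
  P(Z=2)·f_2 = 0.19 × 5.12334e-05 = 9.73434e-06
  P(Z=3)·f_3 = 0.30 × 7.61741e-12 = 2.28522e-12
Evidence: 0.000117386 + 9.73434e-06 + 2.28522e-12 = 0.00012712
P(Condition 2 | x) ≈ 0.0766

0.0766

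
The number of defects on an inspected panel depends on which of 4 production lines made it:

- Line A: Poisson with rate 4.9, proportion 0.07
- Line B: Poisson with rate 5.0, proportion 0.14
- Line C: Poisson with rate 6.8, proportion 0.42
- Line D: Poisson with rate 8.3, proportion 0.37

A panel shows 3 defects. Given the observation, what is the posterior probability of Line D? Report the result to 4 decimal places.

0.1388

The responsibility of component k is π_k f_k(x) divided by Σ_j π_j f_j(x).
Poisson probabilities:
  L_A = e^(−4.9)·4.9^3/3! = 0.146014
  L_B = e^(−5.0)·5.0^3/3! = 0.140374
  L_C = e^(−6.8)·6.8^3/3! = 0.0583678
  L_D = e^(−8.3)·8.3^3/3! = 0.0236831
Prior × likelihood for each component:
  π_A·L_A = 0.07 × 0.146014 = 0.010221
  π_B·L_B = 0.14 × 0.140374 = 0.0196523
  π_C·L_C = 0.42 × 0.0583678 = 0.0245145
  π_D·L_D = 0.37 × 0.0236831 = 0.00876275
Sum: 0.010221 + 0.0196523 + 0.0245145 + 0.00876275 = 0.0631505
Responsibility of Line D: 0.00876275 / 0.0631505 ≈ 0.1388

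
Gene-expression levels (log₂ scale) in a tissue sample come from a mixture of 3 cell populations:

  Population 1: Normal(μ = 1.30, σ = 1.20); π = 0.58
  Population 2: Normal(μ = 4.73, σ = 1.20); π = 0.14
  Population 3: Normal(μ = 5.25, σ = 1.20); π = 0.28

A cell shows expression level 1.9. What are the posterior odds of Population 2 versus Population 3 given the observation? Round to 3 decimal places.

Posterior odds = (P(Z=i) f_i(x)) / (P(Z=j) f_j(x)); the normalising sum cancels.
Evaluate each component's likelihood at the observed value:
  p_1 = 0.293388
  p_2 = 0.0206069
  p_3 = 0.0067517
Posterior odds = (P(Z=2)·p_2) / (P(Z=3)·p_3) = (0.14·0.0206069) / (0.28·0.0067517) = 0.00288497 / 0.00189048 ≈ 1.526

1.526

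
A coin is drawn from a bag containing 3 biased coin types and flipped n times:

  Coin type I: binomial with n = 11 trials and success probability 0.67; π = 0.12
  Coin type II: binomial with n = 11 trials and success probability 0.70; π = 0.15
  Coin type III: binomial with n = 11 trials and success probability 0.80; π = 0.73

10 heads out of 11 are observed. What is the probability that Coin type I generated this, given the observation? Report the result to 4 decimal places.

0.0409

Apply Bayes' rule: the posterior for each component is proportional to its prior times its likelihood at x.
Evaluate each component's likelihood at the observed value:
  L_I = 0.066169
  L_II = 0.0932168
  L_III = 0.236223
Multiply by the mixture weights:
  w_I·L_I = 0.12 × 0.066169 = 0.00794028
  w_II·L_II = 0.15 × 0.0932168 = 0.0139825
  w_III·L_III = 0.73 × 0.236223 = 0.172443
Evidence: 0.00794028 + 0.0139825 + 0.172443 = 0.194366
Responsibility of Coin type I: 0.00794028 / 0.194366 ≈ 0.0409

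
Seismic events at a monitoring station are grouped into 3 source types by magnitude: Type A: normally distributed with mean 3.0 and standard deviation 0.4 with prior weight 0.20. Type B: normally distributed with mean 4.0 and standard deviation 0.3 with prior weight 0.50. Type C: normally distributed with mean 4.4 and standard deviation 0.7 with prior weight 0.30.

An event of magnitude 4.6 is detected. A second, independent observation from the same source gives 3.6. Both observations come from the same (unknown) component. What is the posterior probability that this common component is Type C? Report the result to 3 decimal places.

0.497

Apply Bayes' rule: the posterior for each component is proportional to its prior times its likelihood at x.
Since both observations come from the same component, the likelihood for component k is f_k(x₁)·f_k(x₂).
  p_A = [(1/(0.4·√(2π)))·exp(−(4.6−3.0)²/(2·0.4²)) = 0.997356·exp(-8.00000) = 0.000334576] × [0.323794] = 0.000108334
  p_B = [(1/(0.3·√(2π)))·exp(−(4.6−4.0)²/(2·0.3²)) = 1.329808·exp(-2.00000) = 0.17997] × [0.5467] = 0.0983896
  p_C = [(1/(0.7·√(2π)))·exp(−(4.6−4.4)²/(2·0.7²)) = 0.569918·exp(-0.04082) = 0.547124] × [0.296614] = 0.162284
Prior × likelihood for each component:
  w_A·p_A = 0.20 × 0.000108334 = 2.16667e-05
  w_B·p_B = 0.50 × 0.0983896 = 0.0491948
  w_C·p_C = 0.30 × 0.162284 = 0.0486853
Sum: 2.16667e-05 + 0.0491948 + 0.0486853 = 0.0979018
Responsibility of Type C: 0.0486853 / 0.0979018 ≈ 0.497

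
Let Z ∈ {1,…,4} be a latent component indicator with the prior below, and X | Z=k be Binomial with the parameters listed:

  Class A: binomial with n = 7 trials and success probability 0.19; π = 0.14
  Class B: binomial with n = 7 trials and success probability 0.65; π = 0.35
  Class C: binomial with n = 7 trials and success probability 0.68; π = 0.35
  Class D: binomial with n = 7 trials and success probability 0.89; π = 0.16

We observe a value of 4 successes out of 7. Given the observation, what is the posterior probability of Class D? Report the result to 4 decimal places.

0.0249

By Bayes' theorem, P(k | x) = P(Z=k) f_k(x) / Σ_j P(Z=j) f_j(x).
Binomial probabilities:
  p_A = C(7,4)·0.19^4·0.81^3 = 35·0.00130321·0.531441 = 0.0242403
  p_B = C(7,4)·0.65^4·0.35^3 = 35·0.178506·0.042875 = 0.267871
  p_C = C(7,4)·0.68^4·0.32^3 = 35·0.213814·0.032768 = 0.245219
  p_D = C(7,4)·0.89^4·0.11^3 = 35·0.627422·0.001331 = 0.0292285
Multiply by the mixture weights:
  P(Z=A)·p_A = 0.14 × 0.0242403 = 0.00339364
  P(Z=B)·p_B = 0.35 × 0.267871 = 0.0937548
  P(Z=C)·p_C = 0.35 × 0.245219 = 0.0858266
  P(Z=D)·p_D = 0.16 × 0.0292285 = 0.00467656
Normaliser: 0.00339364 + 0.0937548 + 0.0858266 + 0.00467656 = 0.187652
P(Class D | the observation) ≈ 0.0249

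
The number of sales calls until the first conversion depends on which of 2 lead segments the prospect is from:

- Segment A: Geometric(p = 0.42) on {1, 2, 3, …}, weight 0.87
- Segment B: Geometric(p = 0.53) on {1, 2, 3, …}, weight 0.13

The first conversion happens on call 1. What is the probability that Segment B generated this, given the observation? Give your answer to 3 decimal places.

P(component k | x) = π_k·f_k(x) / marginal(x), where marginal(x) = Σ_j π_j·f_j(x).
Component likelihoods at x = 1:
  f_A = 0.42
  f_B = 0.53
Multiply by the mixture weights:
  π_A·f_A = 0.87 × 0.42 = 0.3654
  π_B·f_B = 0.13 × 0.53 = 0.0689
Sum: 0.3654 + 0.0689 = 0.4343
P(Segment B | the observation) ≈ 0.159

0.159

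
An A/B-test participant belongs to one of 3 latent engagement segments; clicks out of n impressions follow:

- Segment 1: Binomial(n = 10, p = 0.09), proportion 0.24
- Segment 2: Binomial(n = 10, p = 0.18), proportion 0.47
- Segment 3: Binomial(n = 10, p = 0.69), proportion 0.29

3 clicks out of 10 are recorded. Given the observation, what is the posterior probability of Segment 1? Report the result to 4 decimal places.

Posterior ∝ prior × likelihood, so P(k | x) ∝ w_k f_k(x); normalise over all components.
Evaluate each component's likelihood at the observed value:
  L_1 = 0.0452063
  L_2 = 0.17446
  L_3 = 0.0108458
Multiply by the mixture weights:
  w_1·L_1 = 0.24 × 0.0452063 = 0.0108495
  w_2·L_2 = 0.47 × 0.17446 = 0.0819962
  w_3·L_3 = 0.29 × 0.0108458 = 0.00314527
Marginal: 0.0108495 + 0.0819962 + 0.00314527 = 0.0959909
So the posterior for Segment 1 is 0.0108495 / 0.0959909 ≈ 0.1130.

0.1130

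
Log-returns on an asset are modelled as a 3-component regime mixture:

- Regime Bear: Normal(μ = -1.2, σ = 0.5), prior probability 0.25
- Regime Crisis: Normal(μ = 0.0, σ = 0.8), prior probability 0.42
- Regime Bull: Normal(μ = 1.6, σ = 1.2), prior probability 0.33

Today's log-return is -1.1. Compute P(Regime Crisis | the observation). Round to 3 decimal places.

P(component k | x) = π_k·f_k(x) / marginal(x), where marginal(x) = Σ_j π_j·f_j(x).
Evaluate each component's likelihood at the observed value:
  f_Bear = 0.782085
  f_Crisis = 0.193765
  f_Bull = 0.0264497
Prior × likelihood for each component:
  π_Bear·f_Bear = 0.25 × 0.782085 = 0.195521
  π_Crisis·f_Crisis = 0.42 × 0.193765 = 0.0813814
  π_Bull·f_Bull = 0.33 × 0.0264497 = 0.0087284
Evidence: 0.195521 + 0.0813814 + 0.0087284 = 0.285631
So the posterior for Regime Crisis is 0.0813814 / 0.285631 ≈ 0.285.

0.285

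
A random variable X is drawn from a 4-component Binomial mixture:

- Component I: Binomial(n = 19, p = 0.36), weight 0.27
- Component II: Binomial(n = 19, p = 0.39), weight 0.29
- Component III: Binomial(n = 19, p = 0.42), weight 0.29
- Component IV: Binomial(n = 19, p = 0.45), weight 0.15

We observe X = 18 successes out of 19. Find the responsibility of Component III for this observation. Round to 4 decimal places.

0.3290

Apply Bayes' rule: the posterior for each component is proportional to its prior times its likelihood at x.
Binomial probabilities:
  p_I = C(19,18)·0.36^18·0.64^1 = 19·1.03144e-08·0.64 = 1.25423e-07
  p_II = C(19,18)·0.39^18·0.61^1 = 19·4.35675e-08·0.61 = 5.04948e-07
  p_III = C(19,18)·0.42^18·0.58^1 = 19·1.65382e-07·0.58 = 1.82251e-06
  p_IV = C(19,18)·0.45^18·0.55^1 = 19·5.72566e-07·0.55 = 5.98331e-06
Multiply by the mixture weights:
  π_I·p_I = 0.27 × 1.25423e-07 = 3.38643e-08
  π_II·p_II = 0.29 × 5.04948e-07 = 1.46435e-07
  π_III·p_III = 0.29 × 1.82251e-06 = 5.28527e-07
  π_IV·p_IV = 0.15 × 5.98331e-06 = 8.97497e-07
Marginal: 3.38643e-08 + 1.46435e-07 + 5.28527e-07 + 8.97497e-07 = 1.60632e-06
P(Component III | 18 successes out of 19) = 5.28527e-07 / 1.60632e-06 ≈ 0.3290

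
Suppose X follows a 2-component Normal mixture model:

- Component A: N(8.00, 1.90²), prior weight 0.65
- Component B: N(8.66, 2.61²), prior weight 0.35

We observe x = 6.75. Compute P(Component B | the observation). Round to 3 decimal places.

Posterior ∝ prior × likelihood, so P(k | x) ∝ w_k f_k(x); normalise over all components.
Normal densities:
  p_A = (1/(1.90·√(2π)))·exp(−(6.75−8.00)²/(2·1.90²)) = 0.209970·exp(-0.21641) = 0.16911
  p_B = (1/(2.61·√(2π)))·exp(−(6.75−8.66)²/(2·2.61²)) = 0.152851·exp(-0.26777) = 0.116945
Weight by the priors:
  w_A·p_A = 0.65 × 0.16911 = 0.109922
  w_B·p_B = 0.35 × 0.116945 = 0.0409306
Denominator: 0.109922 + 0.0409306 = 0.150852
P(Component B | data) = 0.0409306 / 0.150852 ≈ 0.271

0.271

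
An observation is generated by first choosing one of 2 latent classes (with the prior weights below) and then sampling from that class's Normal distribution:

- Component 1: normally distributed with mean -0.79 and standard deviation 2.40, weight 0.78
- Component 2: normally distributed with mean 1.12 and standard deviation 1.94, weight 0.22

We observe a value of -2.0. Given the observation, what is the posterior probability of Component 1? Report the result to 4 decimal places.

0.9019

The responsibility of component k is π_k f_k(x) divided by Σ_j π_j f_j(x).
Normal densities:
  p_1 = 0.146387
  p_2 = 0.0564242
Prior × likelihood for each component:
  π_1·p_1 = 0.78 × 0.146387 = 0.114182
  π_2·p_2 = 0.22 × 0.0564242 = 0.0124133
Evidence: 0.114182 + 0.0124133 = 0.126595
Responsibility of Component 1: 0.114182 / 0.126595 ≈ 0.9019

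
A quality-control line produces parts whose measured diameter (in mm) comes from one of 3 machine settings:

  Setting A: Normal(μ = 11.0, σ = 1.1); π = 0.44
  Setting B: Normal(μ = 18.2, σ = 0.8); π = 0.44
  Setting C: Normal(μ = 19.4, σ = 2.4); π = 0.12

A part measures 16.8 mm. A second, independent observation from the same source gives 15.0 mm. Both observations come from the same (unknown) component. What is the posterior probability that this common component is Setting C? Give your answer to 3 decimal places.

By Bayes' theorem, P(k | x) = π_k f_k(x) / Σ_j π_j f_j(x).
Since both observations come from the same component, the likelihood for component k is f_k(x₁)·f_k(x₂).
  L_A = [(1/(1.1·√(2π)))·exp(−(16.8−11.0)²/(2·1.1²)) = 0.362675·exp(-13.90083) = 3.33016e-07] × [0.000487696] = 1.6241e-10
  L_B = [(1/(0.8·√(2π)))·exp(−(16.8−18.2)²/(2·0.8²)) = 0.498678·exp(-1.53125) = 0.107847] × [0.000167288] = 1.80414e-05
  L_C = [(1/(2.4·√(2π)))·exp(−(16.8−19.4)²/(2·2.4²)) = 0.166226·exp(-0.58681) = 0.0924384] × [0.030963] = 0.00286217
Weight by the priors:
  π_A·L_A = 0.44 × 1.6241e-10 = 7.14606e-11
  π_B·L_B = 0.44 × 1.80414e-05 = 7.93823e-06
  π_C·L_C = 0.12 × 0.00286217 = 0.00034346
Normaliser: 7.14606e-11 + 7.93823e-06 + 0.00034346 = 0.000351399
So the posterior for Setting C is 0.00034346 / 0.000351399 ≈ 0.977.

0.977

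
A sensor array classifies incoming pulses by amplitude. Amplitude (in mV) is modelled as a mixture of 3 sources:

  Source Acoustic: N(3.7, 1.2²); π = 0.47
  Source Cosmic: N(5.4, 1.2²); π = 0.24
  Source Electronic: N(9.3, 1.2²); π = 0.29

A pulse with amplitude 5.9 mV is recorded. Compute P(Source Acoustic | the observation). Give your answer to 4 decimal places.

0.2799

The responsibility of component k is π_k f_k(x) divided by Σ_j π_j f_j(x).
Evaluate each component's likelihood at the observed value:
  f_Acoustic = 0.061926
  f_Cosmic = 0.30481
  f_Electronic = 0.00600508
Prior × likelihood for each component:
  π_Acoustic·f_Acoustic = 0.47 × 0.061926 = 0.0291052
  π_Cosmic·f_Cosmic = 0.24 × 0.30481 = 0.0731545
  π_Electronic·f_Electronic = 0.29 × 0.00600508 = 0.00174147
Denominator: 0.0291052 + 0.0731545 + 0.00174147 = 0.104001
P(Source Acoustic | x) = 0.0291052 / 0.104001 ≈ 0.2799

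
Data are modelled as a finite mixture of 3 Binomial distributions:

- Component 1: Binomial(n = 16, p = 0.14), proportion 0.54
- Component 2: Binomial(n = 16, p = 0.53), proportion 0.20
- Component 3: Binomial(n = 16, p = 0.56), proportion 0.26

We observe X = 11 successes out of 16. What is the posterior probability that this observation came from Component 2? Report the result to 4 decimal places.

The responsibility of component k is π_k f_k(x) divided by Σ_j π_j f_j(x).
Evaluate each component's likelihood at the observed value:
  p_1 = C(16,11)·0.14^11·0.86^5 = 4368·4.04957e-10·0.470427 = 8.32115e-07
  p_2 = C(16,11)·0.53^11·0.47^5 = 4368·0.000926904·0.0229345 = 0.0928553
  p_3 = C(16,11)·0.56^11·0.44^5 = 4368·0.00169851·0.0164916 = 0.122353
Multiply by the mixture weights:
  π_1·p_1 = 0.54 × 8.32115e-07 = 4.49342e-07
  π_2·p_2 = 0.20 × 0.0928553 = 0.0185711
  π_3·p_3 = 0.26 × 0.122353 = 0.0318118
Evidence: 4.49342e-07 + 0.0185711 + 0.0318118 = 0.0503833
Responsibility of Component 2: 0.0185711 / 0.0503833 ≈ 0.3686

0.3686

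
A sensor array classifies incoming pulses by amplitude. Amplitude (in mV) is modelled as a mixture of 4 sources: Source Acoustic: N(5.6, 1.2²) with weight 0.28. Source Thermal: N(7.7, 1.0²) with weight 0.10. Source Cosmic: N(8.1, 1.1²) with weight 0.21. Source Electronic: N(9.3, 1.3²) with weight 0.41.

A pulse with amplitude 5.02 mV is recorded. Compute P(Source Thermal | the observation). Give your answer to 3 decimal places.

The responsibility of component k is π_k f_k(x) divided by Σ_j π_j f_j(x).
Normal densities:
  f_Acoustic = 0.295802
  f_Thermal = 0.0109969
  f_Cosmic = 0.00719587
  f_Electronic = 0.00135908
Weight by the priors:
  π_Acoustic·f_Acoustic = 0.28 × 0.295802 = 0.0828245
  π_Thermal·f_Thermal = 0.10 × 0.0109969 = 0.00109969
  π_Cosmic·f_Cosmic = 0.21 × 0.00719587 = 0.00151113
  π_Electronic·f_Electronic = 0.41 × 0.00135908 = 0.000557223
Denominator: 0.0828245 + 0.00109969 + 0.00151113 + 0.000557223 = 0.0859926
Responsibility of Source Thermal: 0.00109969 / 0.0859926 ≈ 0.013

0.013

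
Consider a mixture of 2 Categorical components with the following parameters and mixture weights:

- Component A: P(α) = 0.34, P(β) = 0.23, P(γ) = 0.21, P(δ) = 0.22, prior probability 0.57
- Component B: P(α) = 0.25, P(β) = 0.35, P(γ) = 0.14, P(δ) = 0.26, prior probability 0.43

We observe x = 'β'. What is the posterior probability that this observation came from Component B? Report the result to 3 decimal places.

0.534

Posterior ∝ prior × likelihood, so P(k | x) ∝ P(Z=k) f_k(x); normalise over all components.
Evaluate each component's likelihood at the observed value:
  p_A = P(β | comp) = 0.23
  p_B = P(β | comp) = 0.35
Weight by the priors:
  P(Z=A)·p_A = 0.57 × 0.23 = 0.1311
  P(Z=B)·p_B = 0.43 × 0.35 = 0.1505
Marginal: 0.1311 + 0.1505 = 0.2816
So the posterior for Component B is 0.1505 / 0.2816 ≈ 0.534.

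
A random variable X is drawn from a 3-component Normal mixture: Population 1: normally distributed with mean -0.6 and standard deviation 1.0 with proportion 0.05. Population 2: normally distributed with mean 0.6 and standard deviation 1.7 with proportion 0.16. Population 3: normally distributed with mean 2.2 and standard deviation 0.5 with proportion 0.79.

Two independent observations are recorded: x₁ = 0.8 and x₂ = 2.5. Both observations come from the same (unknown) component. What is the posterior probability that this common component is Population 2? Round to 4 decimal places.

0.3592

Posterior ∝ prior × likelihood, so P(k | x) ∝ π_k f_k(x); normalise over all components.
Since both observations come from the same component, the likelihood for component k is f_k(x₁)·f_k(x₂).
  p_1 = [0.149727] × [0.00326682] = 0.000489133
  p_2 = [0.233054] × [0.125665] = 0.0292867
  p_3 = [0.0158309] × [0.666449] = 0.0105505
Prior × likelihood for each component:
  π_1·p_1 = 0.05 × 0.000489133 = 2.44566e-05
  π_2·p_2 = 0.16 × 0.0292867 = 0.00468587
  π_3·p_3 = 0.79 × 0.0105505 = 0.00833489
Sum: 2.44566e-05 + 0.00468587 + 0.00833489 = 0.0130452
Responsibility of Population 2: 0.00468587 / 0.0130452 ≈ 0.3592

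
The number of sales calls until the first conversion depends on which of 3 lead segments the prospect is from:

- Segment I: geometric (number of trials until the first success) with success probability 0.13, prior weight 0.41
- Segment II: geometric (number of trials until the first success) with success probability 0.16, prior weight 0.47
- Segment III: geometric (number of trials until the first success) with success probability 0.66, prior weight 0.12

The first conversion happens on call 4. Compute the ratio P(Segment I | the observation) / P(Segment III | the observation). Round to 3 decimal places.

11.275

Since P(k|x) ∝ π_k f_k(x), the posterior odds are π_i f_i(x) / (π_j f_j(x)).
Evaluate each component's likelihood at the observed value:
  L_I = 0.0856054
  L_II = 0.0948326
  L_III = 0.0259406
Posterior odds = (π_I·L_I) / (π_III·L_III) = (0.41·0.0856054) / (0.12·0.0259406) = 0.0350982 / 0.00311288 ≈ 11.275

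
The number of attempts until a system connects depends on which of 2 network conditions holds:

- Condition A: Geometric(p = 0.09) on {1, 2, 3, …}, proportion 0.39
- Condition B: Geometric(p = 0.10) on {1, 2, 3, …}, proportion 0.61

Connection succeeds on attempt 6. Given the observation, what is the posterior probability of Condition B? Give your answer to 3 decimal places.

0.622

Apply Bayes' rule: the posterior for each component is proportional to its prior times its likelihood at x.
Evaluate each component's likelihood at the observed value:
  p_A = 0.0561629
  p_B = 0.059049
Multiply by the mixture weights:
  w_A·p_A = 0.39 × 0.0561629 = 0.0219035
  w_B·p_B = 0.61 × 0.059049 = 0.0360199
Marginal: 0.0219035 + 0.0360199 = 0.0579234
Responsibility of Condition B: 0.0360199 / 0.0579234 ≈ 0.622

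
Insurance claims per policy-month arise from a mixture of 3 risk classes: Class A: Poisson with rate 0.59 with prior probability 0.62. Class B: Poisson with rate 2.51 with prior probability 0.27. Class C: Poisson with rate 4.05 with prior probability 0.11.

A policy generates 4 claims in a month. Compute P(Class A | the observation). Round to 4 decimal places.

0.0292

By Bayes' theorem, P(k | x) = π_k f_k(x) / Σ_j π_j f_j(x).
Poisson probabilities:
  p_A = e^(−0.59)·0.59^4/4! = 0.00279874
  p_B = e^(−2.51)·2.51^4/4! = 0.134402
  p_C = e^(−4.05)·4.05^4/4! = 0.195306
Prior × likelihood for each component:
  π_A·p_A = 0.62 × 0.00279874 = 0.00173522
  π_B·p_B = 0.27 × 0.134402 = 0.0362884
  π_C·p_C = 0.11 × 0.195306 = 0.0214837
Sum: 0.00173522 + 0.0362884 + 0.0214837 = 0.0595073
So the posterior for Class A is 0.00173522 / 0.0595073 ≈ 0.0292.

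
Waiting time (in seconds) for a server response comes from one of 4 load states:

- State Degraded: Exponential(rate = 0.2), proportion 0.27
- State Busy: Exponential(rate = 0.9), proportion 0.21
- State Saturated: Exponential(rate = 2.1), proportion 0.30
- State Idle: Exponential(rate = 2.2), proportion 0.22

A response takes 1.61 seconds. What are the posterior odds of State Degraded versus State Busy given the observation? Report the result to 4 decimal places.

0.8818

The posterior odds equal the prior odds times the likelihood ratio: (w_i/w_j)·(f_i(x)/f_j(x)).
Component likelihoods at x = 1.61 seconds:
  f_Degraded = 0.2·e^(−0.2·1.61) = 0.2·e^(−0.3220) = 0.14494
  f_Busy = 0.9·e^(−0.9·1.61) = 0.9·e^(−1.4490) = 0.211324
  f_Saturated = 2.1·e^(−2.1·1.61) = 2.1·e^(−3.3810) = 0.0714282
  f_Idle = 2.2·e^(−2.2·1.61) = 2.2·e^(−3.5420) = 0.0637018
Odds = (0.27/0.21) × (0.14494/0.211324) = 1.28571 × 0.685863 ≈ 0.8818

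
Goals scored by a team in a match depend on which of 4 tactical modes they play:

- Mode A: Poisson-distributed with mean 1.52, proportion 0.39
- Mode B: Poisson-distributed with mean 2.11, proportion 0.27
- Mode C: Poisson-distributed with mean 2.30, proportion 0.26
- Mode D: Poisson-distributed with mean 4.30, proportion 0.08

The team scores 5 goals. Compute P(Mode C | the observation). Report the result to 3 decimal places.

P(component k | x) = w_k·f_k(x) / marginal(x), where marginal(x) = Σ_j w_j·f_j(x).
Component likelihoods at x = 5 goals:
  f_A = e^(−1.52)·1.52^5/5! = 0.014788
  f_B = e^(−2.11)·2.11^5/5! = 0.0422542
  f_C = e^(−2.30)·2.30^5/5! = 0.053775
  f_D = e^(−4.30)·4.30^5/5! = 0.166224
Prior × likelihood for each component:
  w_A·f_A = 0.39 × 0.014788 = 0.00576732
  w_B·f_B = 0.27 × 0.0422542 = 0.0114086
  w_C·f_C = 0.26 × 0.053775 = 0.0139815
  w_D·f_D = 0.08 × 0.166224 = 0.013298
Marginal: 0.00576732 + 0.0114086 + 0.0139815 + 0.013298 = 0.0444554
So the posterior for Mode C is 0.0139815 / 0.0444554 ≈ 0.315.

0.315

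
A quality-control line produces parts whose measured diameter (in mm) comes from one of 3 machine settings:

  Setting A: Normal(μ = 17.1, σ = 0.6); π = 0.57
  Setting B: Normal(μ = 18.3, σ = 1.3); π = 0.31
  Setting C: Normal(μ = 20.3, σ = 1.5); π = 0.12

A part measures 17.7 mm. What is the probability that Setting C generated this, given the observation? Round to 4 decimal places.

P(component k | x) = π_k·f_k(x) / marginal(x), where marginal(x) = Σ_j π_j·f_j(x).
Component likelihoods at x = 17.7 mm:
  L_A = 0.403285
  L_B = 0.275874
  L_C = 0.0592123
Weight by the priors:
  π_A·L_A = 0.57 × 0.403285 = 0.229872
  π_B·L_B = 0.31 × 0.275874 = 0.0855209
  π_C·L_C = 0.12 × 0.0592123 = 0.00710548
Normaliser: 0.229872 + 0.0855209 + 0.00710548 = 0.322499
P(Setting C | x) ≈ 0.0220

0.0220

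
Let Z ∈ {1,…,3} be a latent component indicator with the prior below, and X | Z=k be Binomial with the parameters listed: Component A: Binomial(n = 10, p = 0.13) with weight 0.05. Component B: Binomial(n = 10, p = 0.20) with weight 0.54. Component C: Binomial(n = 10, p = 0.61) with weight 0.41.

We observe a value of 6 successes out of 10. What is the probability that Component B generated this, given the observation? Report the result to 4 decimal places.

Apply Bayes' rule: the posterior for each component is proportional to its prior times its likelihood at x.
Component likelihoods at x = 6 successes out of 10:
  p_A = C(10,6)·0.13^6·0.87^4 = 210·4.82681e-06·0.572898 = 0.000580706
  p_B = C(10,6)·0.20^6·0.80^4 = 210·6.4e-05·0.4096 = 0.00550502
  p_C = C(10,6)·0.61^6·0.39^4 = 210·0.0515204·0.0231344 = 0.250298
Unnormalised posteriors:
  π_A·p_A = 0.05 × 0.000580706 = 2.90353e-05
  π_B·p_B = 0.54 × 0.00550502 = 0.00297271
  π_C·p_C = 0.41 × 0.250298 = 0.102622
Evidence: 2.90353e-05 + 0.00297271 + 0.102622 = 0.105624
P(Component B | x) = 0.00297271 / 0.105624 ≈ 0.0281

0.0281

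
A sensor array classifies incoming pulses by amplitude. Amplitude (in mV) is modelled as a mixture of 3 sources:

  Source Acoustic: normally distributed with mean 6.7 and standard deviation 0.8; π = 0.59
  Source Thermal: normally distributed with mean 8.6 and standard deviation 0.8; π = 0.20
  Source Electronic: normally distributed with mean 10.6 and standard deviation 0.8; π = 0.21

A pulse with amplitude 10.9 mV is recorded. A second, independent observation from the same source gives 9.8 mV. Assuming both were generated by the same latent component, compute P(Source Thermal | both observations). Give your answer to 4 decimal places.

0.0087

By Bayes' theorem, P(k | x) = P(Z=k) f_k(x) / Σ_j P(Z=j) f_j(x).
Since both observations come from the same component, the likelihood for component k is f_k(x₁)·f_k(x₂).
  f_Acoustic = [5.16059e-07] × [0.000273665] = 1.41227e-10
  f_Thermal = [0.00799765] × [0.161897] = 0.0012948
  f_Electronic = [0.464819] × [0.302463] = 0.140591
Unnormalised posteriors:
  P(Z=Acoustic)·f_Acoustic = 0.59 × 1.41227e-10 = 8.33239e-11
  P(Z=Thermal)·f_Thermal = 0.20 × 0.0012948 = 0.000258959
  P(Z=Electronic)·f_Electronic = 0.21 × 0.140591 = 0.029524
Normaliser: 8.33239e-11 + 0.000258959 + 0.029524 = 0.029783
Responsibility of Source Thermal: 0.000258959 / 0.029783 ≈ 0.0087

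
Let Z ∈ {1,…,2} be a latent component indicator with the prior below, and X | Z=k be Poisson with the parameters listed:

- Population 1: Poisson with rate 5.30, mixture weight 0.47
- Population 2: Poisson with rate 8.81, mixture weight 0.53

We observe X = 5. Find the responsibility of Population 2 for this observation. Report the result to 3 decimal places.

0.300

Apply Bayes' rule: the posterior for each component is proportional to its prior times its likelihood at x.
Component likelihoods at x = 5:
  L_1 = 0.173955
  L_2 = 0.066003
Weight by the priors:
  π_1·L_1 = 0.47 × 0.173955 = 0.0817589
  π_2·L_2 = 0.53 × 0.066003 = 0.0349816
Evidence: 0.0817589 + 0.0349816 = 0.116741
Responsibility of Population 2: 0.0349816 / 0.116741 ≈ 0.300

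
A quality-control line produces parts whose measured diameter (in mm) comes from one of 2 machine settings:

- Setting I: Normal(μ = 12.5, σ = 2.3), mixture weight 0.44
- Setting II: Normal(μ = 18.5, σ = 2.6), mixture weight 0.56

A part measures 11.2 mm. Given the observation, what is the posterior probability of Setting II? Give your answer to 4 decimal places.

0.0250

The responsibility of component k is π_k f_k(x) divided by Σ_j π_j f_j(x).
Evaluate each component's likelihood at the observed value:
  f_I = 0.147846
  f_II = 0.00297945
Unnormalised posteriors:
  π_I·f_I = 0.44 × 0.147846 = 0.0650523
  π_II·f_II = 0.56 × 0.00297945 = 0.00166849
Marginal: 0.0650523 + 0.00166849 = 0.0667208
So the posterior for Setting II is 0.00166849 / 0.0667208 ≈ 0.0250.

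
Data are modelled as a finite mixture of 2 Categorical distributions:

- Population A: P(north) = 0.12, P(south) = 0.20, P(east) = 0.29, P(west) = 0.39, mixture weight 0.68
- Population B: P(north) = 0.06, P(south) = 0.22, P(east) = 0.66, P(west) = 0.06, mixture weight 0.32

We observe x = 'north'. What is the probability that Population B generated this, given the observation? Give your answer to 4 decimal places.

Posterior ∝ prior × likelihood, so P(k | x) ∝ π_k f_k(x); normalise over all components.
Evaluate each component's likelihood at the observed value:
  L_A = 0.12
  L_B = 0.06
Weight by the priors:
  π_A·L_A = 0.68 × 0.12 = 0.0816
  π_B·L_B = 0.32 × 0.06 = 0.0192
Denominator: 0.0816 + 0.0192 = 0.1008
P(Population B | the observation) = 0.0192 / 0.1008 ≈ 0.1905

0.1905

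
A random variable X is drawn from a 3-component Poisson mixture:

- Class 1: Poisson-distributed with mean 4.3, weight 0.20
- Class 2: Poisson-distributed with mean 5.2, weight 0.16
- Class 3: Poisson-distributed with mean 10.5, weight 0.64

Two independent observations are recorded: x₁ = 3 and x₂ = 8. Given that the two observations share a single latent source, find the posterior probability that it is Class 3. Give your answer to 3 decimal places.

0.105

Apply Bayes' rule: the posterior for each component is proportional to its prior times its likelihood at x.
Since both observations come from the same component, the likelihood for component k is f_k(x₁)·f_k(x₂).
  p_1 = [e^(−4.3)·4.3^3/3! = 0.179799] × [0.0393333] = 0.0070721
  p_2 = [e^(−5.2)·5.2^3/3! = 0.129279] × [0.0731434] = 0.00945589
  p_3 = [e^(−10.5)·10.5^3/3! = 0.00531281] × [0.100902] = 0.000536076
Unnormalised posteriors:
  w_1·p_1 = 0.20 × 0.0070721 = 0.00141442
  w_2·p_2 = 0.16 × 0.00945589 = 0.00151294
  w_3·p_3 = 0.64 × 0.000536076 = 0.000343089
Denominator: 0.00141442 + 0.00151294 + 0.000343089 = 0.00327045
Responsibility of Class 3: 0.000343089 / 0.00327045 ≈ 0.105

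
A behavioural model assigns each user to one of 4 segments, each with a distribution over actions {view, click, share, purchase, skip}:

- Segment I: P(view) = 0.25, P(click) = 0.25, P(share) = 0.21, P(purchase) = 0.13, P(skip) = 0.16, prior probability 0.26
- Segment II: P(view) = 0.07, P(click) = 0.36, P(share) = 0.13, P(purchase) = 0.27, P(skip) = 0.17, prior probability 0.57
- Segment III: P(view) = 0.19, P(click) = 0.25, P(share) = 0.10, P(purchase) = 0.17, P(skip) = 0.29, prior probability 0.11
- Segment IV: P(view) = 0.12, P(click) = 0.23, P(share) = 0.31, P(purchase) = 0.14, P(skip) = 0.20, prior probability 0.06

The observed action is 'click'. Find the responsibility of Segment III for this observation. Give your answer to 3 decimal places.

0.088

Apply Bayes' rule: the posterior for each component is proportional to its prior times its likelihood at x.
Evaluate each component's likelihood at the observed value:
  L_I = 0.25
  L_II = 0.36
  L_III = 0.25
  L_IV = 0.23
Weight by the priors:
  π_I·L_I = 0.26 × 0.25 = 0.065
  π_II·L_II = 0.57 × 0.36 = 0.2052
  π_III·L_III = 0.11 × 0.25 = 0.0275
  π_IV·L_IV = 0.06 × 0.23 = 0.0138
Evidence: 0.065 + 0.2052 + 0.0275 + 0.0138 = 0.3115
Responsibility of Segment III: 0.0275 / 0.3115 ≈ 0.088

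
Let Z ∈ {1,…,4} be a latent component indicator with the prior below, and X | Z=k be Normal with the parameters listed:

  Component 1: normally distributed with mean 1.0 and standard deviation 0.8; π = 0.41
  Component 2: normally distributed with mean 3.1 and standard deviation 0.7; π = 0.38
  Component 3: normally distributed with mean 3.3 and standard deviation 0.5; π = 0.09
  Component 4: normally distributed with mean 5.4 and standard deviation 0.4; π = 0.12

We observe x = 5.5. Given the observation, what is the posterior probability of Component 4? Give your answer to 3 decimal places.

0.995

Posterior ∝ prior × likelihood, so P(k | x) ∝ P(Z=k) f_k(x); normalise over all components.
Normal densities:
  f_1 = 6.71654e-08
  f_2 = 0.0015967
  f_3 = 4.98849e-05
  f_4 = 0.96667
Multiply by the mixture weights:
  P(Z=1)·f_1 = 0.41 × 6.71654e-08 = 2.75378e-08
  P(Z=2)·f_2 = 0.38 × 0.0015967 = 0.000606747
  P(Z=3)·f_3 = 0.09 × 4.98849e-05 = 4.48964e-06
  P(Z=4)·f_4 = 0.12 × 0.96667 = 0.116
Marginal: 2.75378e-08 + 0.000606747 + 4.48964e-06 + 0.116 = 0.116612
Responsibility of Component 4: 0.116 / 0.116612 ≈ 0.995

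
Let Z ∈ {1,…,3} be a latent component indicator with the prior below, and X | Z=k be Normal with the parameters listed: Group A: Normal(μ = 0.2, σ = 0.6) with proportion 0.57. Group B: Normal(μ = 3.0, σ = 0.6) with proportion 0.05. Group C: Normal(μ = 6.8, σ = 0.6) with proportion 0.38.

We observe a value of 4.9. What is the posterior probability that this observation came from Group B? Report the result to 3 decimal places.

0.116

P(component k | x) = π_k·f_k(x) / marginal(x), where marginal(x) = Σ_j π_j·f_j(x).
Normal densities:
  f_A = 3.15038e-14
  f_B = 0.00441829
  f_C = 0.00441829
Unnormalised posteriors:
  π_A·f_A = 0.57 × 3.15038e-14 = 1.79572e-14
  π_B·f_B = 0.05 × 0.00441829 = 0.000220915
  π_C·f_C = 0.38 × 0.00441829 = 0.00167895
Normaliser: 1.79572e-14 + 0.000220915 + 0.00167895 = 0.00189987
So the posterior for Group B is 0.000220915 / 0.00189987 ≈ 0.116.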